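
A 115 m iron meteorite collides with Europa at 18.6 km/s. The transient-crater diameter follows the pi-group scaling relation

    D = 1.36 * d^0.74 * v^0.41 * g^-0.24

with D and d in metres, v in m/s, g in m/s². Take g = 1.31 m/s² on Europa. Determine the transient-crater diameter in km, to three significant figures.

In SI units: v = 18600 m/s.
d^0.74 = 115^0.74 = 33.49
v^0.41 = 18600^0.41 = 56.30
g^-0.24 = 1.31^-0.24 = 0.9372
D = 1.36 × 33.49 × 56.30 × 0.9372 = 2403 m
   = 2.403 km

D ≈ 2.40 km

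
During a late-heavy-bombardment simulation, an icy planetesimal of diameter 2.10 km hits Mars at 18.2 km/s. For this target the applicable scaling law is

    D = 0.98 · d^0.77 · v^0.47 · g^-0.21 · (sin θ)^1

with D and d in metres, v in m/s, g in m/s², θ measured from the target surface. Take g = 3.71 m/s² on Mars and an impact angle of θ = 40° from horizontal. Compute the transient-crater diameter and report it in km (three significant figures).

In SI units: d = 2100 m, v = 18200 m/s.
d^0.77 = 2100^0.77 = 361.5
v^0.47 = 18200^0.47 = 100.5
g^-0.21 = 3.71^-0.21 = 0.7593
(sin 40°)^1 = 0.6428^1 = 0.6428
D = 0.98 × 361.5 × 100.5 × 0.7593 × 0.6428 = 17378 m
   = 17.38 km

D ≈ 17.4 km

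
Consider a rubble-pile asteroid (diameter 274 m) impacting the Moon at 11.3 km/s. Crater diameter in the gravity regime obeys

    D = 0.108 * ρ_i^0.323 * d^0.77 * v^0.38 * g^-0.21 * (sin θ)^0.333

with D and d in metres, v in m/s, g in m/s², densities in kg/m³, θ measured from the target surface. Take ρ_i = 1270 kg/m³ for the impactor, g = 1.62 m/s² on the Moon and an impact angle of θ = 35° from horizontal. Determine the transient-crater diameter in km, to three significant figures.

In SI units: v = 11300 m/s.
ρ_i^0.323 = 1270^0.323 = 10.06
d^0.77 = 274^0.77 = 75.35
v^0.38 = 11300^0.38 = 34.69
g^-0.21 = 1.62^-0.21 = 0.9037
(sin 35°)^0.333 = 0.5736^0.333 = 0.8310
D = 0.108 × 10.06 × 75.35 × 34.69 × 0.9037 × 0.8310 = 2133 m
   = 2.133 km

D ≈ 2.13 km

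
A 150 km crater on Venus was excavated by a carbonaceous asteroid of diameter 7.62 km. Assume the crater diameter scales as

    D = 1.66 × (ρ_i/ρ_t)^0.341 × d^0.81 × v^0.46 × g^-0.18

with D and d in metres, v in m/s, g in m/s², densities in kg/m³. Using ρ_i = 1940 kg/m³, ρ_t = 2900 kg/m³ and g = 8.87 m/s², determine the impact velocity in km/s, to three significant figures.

Rearranging for v: v = [D / (1.66 · (1940/2900)^0.341 · 7620^0.81 · 8.87^-0.18)]^(1/0.46).
D = 150000 m.
(1940/2900)^0.341 = 0.8719
7620^0.81 = 1394
8.87^-0.18 = 0.6751
Denominator = 1.66 × 0.8719 × 1394 × 0.6751 = 1362
D / 1362 = 150000 / 1362 = 110.1
v = 110.1^(1/0.46) = 110.1^2.1739 = 27456 m/s

v ≈ 27.5 km/s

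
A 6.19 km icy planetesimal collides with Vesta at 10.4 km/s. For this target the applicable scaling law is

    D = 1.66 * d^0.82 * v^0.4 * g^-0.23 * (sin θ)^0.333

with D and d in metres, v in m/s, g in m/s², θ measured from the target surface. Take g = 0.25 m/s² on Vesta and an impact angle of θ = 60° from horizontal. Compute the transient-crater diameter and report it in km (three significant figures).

In SI units: d = 6190 m, v = 10400 m/s.
d^0.82 = 6190^0.82 = 1286
v^0.4 = 10400^0.4 = 40.44
g^-0.23 = 0.25^-0.23 = 1.376
(sin 60°)^0.333 = 0.8660^0.333 = 0.9532
D = 1.66 × 1286 × 40.44 × 1.376 × 0.9532 = 1.132 × 10^5 m
   = 113.2 km

D ≈ 113 km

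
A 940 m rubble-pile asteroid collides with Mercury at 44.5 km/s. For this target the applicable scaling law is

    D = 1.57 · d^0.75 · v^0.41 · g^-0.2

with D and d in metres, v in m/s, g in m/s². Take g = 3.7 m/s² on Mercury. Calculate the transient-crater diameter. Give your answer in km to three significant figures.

D ≈ 16.5 km

In SI units: v = 44500 m/s.
d^0.75 = 940^0.75 = 169.8
v^0.41 = 44500^0.41 = 80.51
g^-0.2 = 3.7^-0.2 = 0.7698
D = 1.57 × 169.8 × 80.51 × 0.7698 = 16522 m
   = 16.52 km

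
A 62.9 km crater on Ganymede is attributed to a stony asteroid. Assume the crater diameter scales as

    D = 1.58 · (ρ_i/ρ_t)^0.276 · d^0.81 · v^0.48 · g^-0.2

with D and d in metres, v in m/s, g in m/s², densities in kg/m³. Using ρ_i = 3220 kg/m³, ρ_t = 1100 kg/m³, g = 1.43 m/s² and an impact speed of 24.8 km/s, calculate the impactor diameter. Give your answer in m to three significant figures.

Rearranging for d: d = [D / (1.58 · (3220/1100)^0.276 · 24800^0.48 · 1.43^-0.2)]^(1/0.81).
D = 62900 m.
(3220/1100)^0.276 = 1.345
24800^0.48 = 128.6
1.43^-0.2 = 0.9310
Denominator = 1.58 × 1.345 × 128.6 × 0.9310 = 254.4
D / 254.4 = 62900 / 254.4 = 247.2
d = 247.2^(1/0.81) = 247.2^1.2346 = 900.4 m

d ≈ 900 m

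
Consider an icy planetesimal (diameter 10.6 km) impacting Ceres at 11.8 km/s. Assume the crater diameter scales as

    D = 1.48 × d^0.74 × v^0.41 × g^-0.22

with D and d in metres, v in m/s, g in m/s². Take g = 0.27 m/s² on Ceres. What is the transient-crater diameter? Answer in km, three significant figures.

D ≈ 87.8 km

In SI units: d = 10600 m, v = 11800 m/s.
d^0.74 = 10600^0.74 = 952.2
v^0.41 = 11800^0.41 = 46.72
g^-0.22 = 0.27^-0.22 = 1.334
D = 1.48 × 952.2 × 46.72 × 1.334 = 87831 m
   = 87.83 km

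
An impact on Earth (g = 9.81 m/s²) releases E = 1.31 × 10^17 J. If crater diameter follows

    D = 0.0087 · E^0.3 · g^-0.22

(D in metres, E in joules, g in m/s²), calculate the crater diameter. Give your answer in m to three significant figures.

D ≈ 719 m

E^0.3 = (1.31 × 10^17)^0.3 = 1.365 × 10^5
g^-0.22 = 9.81^-0.22 = 0.6051
D = 0.0087 × 1.365 × 10^5 × 0.6051 = 718.6 m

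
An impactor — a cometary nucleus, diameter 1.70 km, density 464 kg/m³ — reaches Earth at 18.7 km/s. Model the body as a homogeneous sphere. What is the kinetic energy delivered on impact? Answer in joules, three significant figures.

d = 1700 m; v = 18700 m/s.
Mass m = (π/6) ρ d³ = (π/6) × 464 × (1700)³ = 1.194 × 10^12 kg
E = ½ m v² = 0.5 × 1.194 × 10^12 × (18700)² = 2.088 × 10^20 J

E ≈ 2.09 × 10^20 J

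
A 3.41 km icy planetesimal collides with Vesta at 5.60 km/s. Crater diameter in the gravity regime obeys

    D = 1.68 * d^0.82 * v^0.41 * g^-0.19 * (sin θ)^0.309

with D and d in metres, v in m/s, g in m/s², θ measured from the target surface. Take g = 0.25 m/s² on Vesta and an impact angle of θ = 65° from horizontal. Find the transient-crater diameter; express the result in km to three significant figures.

D ≈ 57.6 km

In SI units: d = 3410 m, v = 5600 m/s.
d^0.82 = 3410^0.82 = 788.6
v^0.41 = 5600^0.41 = 34.42
g^-0.19 = 0.25^-0.19 = 1.301
(sin 65°)^0.309 = 0.9063^0.309 = 0.9701
D = 1.68 × 788.6 × 34.42 × 1.301 × 0.9701 = 57553 m
   = 57.55 km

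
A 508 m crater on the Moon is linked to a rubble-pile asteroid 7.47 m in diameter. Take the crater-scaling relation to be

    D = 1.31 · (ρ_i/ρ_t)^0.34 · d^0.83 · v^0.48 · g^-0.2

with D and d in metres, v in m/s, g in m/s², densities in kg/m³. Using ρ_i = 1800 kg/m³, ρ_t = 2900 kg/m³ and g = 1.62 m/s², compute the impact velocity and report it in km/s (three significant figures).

v ≈ 13.1 km/s

Rearranging for v: v = [D / (1.31 · (1800/2900)^0.34 · 7.47^0.83 · 1.62^-0.2)]^(1/0.48).
(1800/2900)^0.34 = 0.8503
7.47^0.83 = 5.307
1.62^-0.2 = 0.9080
Denominator = 1.31 × 0.8503 × 5.307 × 0.9080 = 5.368
D / 5.368 = 508 / 5.368 = 94.63
v = 94.63^(1/0.48) = 94.63^2.0833 = 13082 m/s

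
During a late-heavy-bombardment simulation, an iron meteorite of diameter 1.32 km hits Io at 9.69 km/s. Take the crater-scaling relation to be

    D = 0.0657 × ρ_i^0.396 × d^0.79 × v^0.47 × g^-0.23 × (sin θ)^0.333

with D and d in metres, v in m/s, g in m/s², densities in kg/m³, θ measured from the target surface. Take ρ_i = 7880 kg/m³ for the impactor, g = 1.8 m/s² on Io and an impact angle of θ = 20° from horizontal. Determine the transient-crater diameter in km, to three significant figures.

D ≈ 30.6 km

In SI units: d = 1320 m, v = 9690 m/s.
ρ_i^0.396 = 7880^0.396 = 34.92
d^0.79 = 1320^0.79 = 291.9
v^0.47 = 9690^0.47 = 74.74
g^-0.23 = 1.8^-0.23 = 0.8735
(sin 20°)^0.333 = 0.3420^0.333 = 0.6996
D = 0.0657 × 34.92 × 291.9 × 74.74 × 0.8735 × 0.6996 = 30587 m
   = 30.59 km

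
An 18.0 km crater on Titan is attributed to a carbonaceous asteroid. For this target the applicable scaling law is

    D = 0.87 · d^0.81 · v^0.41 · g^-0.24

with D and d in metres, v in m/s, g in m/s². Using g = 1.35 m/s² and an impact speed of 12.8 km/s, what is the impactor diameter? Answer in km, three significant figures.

Rearranging for d: d = [D / (0.87 · 12800^0.41 · 1.35^-0.24)]^(1/0.81).
D = 18000 m.
12800^0.41 = 48.30
1.35^-0.24 = 0.9305
Denominator = 0.87 × 48.30 × 0.9305 = 39.10
D / 39.10 = 18000 / 39.10 = 460.4
d = 460.4^(1/0.81) = 460.4^1.2346 = 1940 m

d ≈ 1.94 km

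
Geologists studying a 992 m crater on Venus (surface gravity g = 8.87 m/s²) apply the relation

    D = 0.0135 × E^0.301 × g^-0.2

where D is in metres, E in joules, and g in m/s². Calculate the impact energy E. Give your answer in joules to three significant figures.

Rearranging: E = [D / (0.0135 · g^-0.2)]^(1/0.301).
g^-0.2 = 8.87^-0.2 = 0.6463
D / (0.0135 × 0.6463) = 992 / (8.725 × 10^-3) = 1.137 × 10^5
E = (1.137 × 10^5)^3.3223 = 6.263 × 10^16 J

E ≈ 6.26 × 10^16 J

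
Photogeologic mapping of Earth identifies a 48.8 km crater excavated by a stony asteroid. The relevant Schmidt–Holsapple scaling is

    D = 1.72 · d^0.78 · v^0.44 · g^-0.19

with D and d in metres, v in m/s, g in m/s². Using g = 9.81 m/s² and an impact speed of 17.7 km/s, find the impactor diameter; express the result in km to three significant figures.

d ≈ 3.58 km

Rearranging for d: d = [D / (1.72 · 17700^0.44 · 9.81^-0.19)]^(1/0.78).
D = 48800 m.
17700^0.44 = 73.98
9.81^-0.19 = 0.6480
Denominator = 1.72 × 73.98 × 0.6480 = 82.46
D / 82.46 = 48800 / 82.46 = 591.8
d = 591.8^(1/0.78) = 591.8^1.2821 = 3583 m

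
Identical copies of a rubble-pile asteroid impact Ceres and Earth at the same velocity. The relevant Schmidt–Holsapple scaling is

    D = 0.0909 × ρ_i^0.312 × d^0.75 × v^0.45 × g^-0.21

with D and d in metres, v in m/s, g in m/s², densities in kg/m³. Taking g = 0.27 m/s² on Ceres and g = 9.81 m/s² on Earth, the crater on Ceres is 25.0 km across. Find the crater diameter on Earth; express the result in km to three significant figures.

All impactor-dependent factors cancel in the ratio, leaving D_Earth/D_Ceres = (g_Earth/g_Ceres)^-0.21.
(9.81/0.27)^-0.21 = 36.33^-0.21 = 0.4703
D_Earth = 0.4703 × 25.0 km = 11.8 km

D ≈ 11.8 km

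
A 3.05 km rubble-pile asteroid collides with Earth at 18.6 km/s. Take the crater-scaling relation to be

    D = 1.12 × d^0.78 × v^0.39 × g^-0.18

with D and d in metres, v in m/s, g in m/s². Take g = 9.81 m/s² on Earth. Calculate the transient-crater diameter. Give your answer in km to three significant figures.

D ≈ 17.9 km

In SI units: d = 3050 m, v = 18600 m/s.
d^0.78 = 3050^0.78 = 522.1
v^0.39 = 18600^0.39 = 46.25
g^-0.18 = 9.81^-0.18 = 0.6630
D = 1.12 × 522.1 × 46.25 × 0.6630 = 17931 m
   = 17.93 km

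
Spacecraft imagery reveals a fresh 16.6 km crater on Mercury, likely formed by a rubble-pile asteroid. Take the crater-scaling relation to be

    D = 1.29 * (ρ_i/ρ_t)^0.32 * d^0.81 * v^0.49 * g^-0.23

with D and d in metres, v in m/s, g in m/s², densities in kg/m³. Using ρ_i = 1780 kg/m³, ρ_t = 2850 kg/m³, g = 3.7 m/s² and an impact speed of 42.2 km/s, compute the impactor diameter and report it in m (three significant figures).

d ≈ 329 m

Rearranging for d: d = [D / (1.29 · (1780/2850)^0.32 · 42200^0.49 · 3.7^-0.23)]^(1/0.81).
D = 16600 m.
(1780/2850)^0.32 = 0.8602
42200^0.49 = 184.7
3.7^-0.23 = 0.7401
Denominator = 1.29 × 0.8602 × 184.7 × 0.7401 = 151.7
D / 151.7 = 16600 / 151.7 = 109.4
d = 109.4^(1/0.81) = 109.4^1.2346 = 329.1 m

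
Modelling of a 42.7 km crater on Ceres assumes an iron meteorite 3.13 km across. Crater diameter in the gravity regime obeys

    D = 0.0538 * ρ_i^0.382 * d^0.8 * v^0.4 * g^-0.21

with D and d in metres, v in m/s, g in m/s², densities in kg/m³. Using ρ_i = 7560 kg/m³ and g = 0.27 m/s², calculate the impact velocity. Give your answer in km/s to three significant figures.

v ≈ 5.70 km/s

Rearranging for v: v = [D / (0.0538 · 7560^0.382 · 3130^0.8 · 0.27^-0.21)]^(1/0.4).
D = 42700 m.
7560^0.382 = 30.31
3130^0.8 = 625.8
0.27^-0.21 = 1.316
Denominator = 0.0538 × 30.31 × 625.8 × 1.316 = 1343
D / 1343 = 42700 / 1343 = 31.79
v = 31.79^(1/0.4) = 31.79^2.5 = 5698 m/s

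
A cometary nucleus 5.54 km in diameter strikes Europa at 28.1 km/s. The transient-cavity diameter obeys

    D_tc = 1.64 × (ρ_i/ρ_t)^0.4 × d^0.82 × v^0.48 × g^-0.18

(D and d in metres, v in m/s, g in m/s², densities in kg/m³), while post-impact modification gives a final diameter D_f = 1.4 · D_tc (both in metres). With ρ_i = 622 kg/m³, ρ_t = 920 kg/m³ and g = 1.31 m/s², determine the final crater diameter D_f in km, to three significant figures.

D_f ≈ 300 km

In SI: d = 5540 m, v = 28100 m/s.
(ρ_i/ρ_t)^0.4 = (622/920)^0.4 = 0.8551
d^0.82 = 5540^0.82 = 1174
v^0.48 = 28100^0.48 = 136.6
g^-0.18 = 1.31^-0.18 = 0.9526
D_tc = 1.64 × 0.8551 × 1174 × 136.6 × 0.9526 = 2.142 × 10^5 m
D_f = 1.4 × 2.142 × 10^5 = 2.999 × 10^5 m
     = 299.9 km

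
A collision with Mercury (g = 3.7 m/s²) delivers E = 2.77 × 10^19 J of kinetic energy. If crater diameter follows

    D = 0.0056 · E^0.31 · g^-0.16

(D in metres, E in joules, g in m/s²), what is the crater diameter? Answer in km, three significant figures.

D ≈ 4.84 km

E^0.31 = (2.77 × 10^19)^0.31 = 1.065 × 10^6
g^-0.16 = 3.7^-0.16 = 0.8111
D = 0.0056 × 1.065 × 10^6 × 0.8111 = 4837 m
   = 4.837 km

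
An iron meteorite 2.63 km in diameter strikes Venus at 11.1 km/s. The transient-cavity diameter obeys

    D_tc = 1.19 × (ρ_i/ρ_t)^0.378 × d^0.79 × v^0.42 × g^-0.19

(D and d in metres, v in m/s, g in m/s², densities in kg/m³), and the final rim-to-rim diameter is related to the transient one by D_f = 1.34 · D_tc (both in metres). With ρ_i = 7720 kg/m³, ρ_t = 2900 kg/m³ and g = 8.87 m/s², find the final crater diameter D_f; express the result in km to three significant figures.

D_f ≈ 38.4 km

In SI: d = 2630 m, v = 11100 m/s.
(ρ_i/ρ_t)^0.378 = (7720/2900)^0.378 = 1.448
d^0.79 = 2630^0.79 = 503.2
v^0.42 = 11100^0.42 = 50.01
g^-0.19 = 8.87^-0.19 = 0.6605
D_tc = 1.19 × 1.448 × 503.2 × 50.01 × 0.6605 = 28640 m
D_f = 1.34 × 28640 = 38378 m
     = 38.38 km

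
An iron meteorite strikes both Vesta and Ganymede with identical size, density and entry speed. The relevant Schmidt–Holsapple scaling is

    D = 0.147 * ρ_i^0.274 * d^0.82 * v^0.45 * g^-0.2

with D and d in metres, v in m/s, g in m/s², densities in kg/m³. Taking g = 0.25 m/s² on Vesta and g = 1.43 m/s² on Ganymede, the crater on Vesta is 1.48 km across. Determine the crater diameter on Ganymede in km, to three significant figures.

D ≈ 1.04 km

All impactor-dependent factors cancel in the ratio, leaving D_Ganymede/D_Vesta = (g_Ganymede/g_Vesta)^-0.2.
(1.43/0.25)^-0.2 = 5.720^-0.2 = 0.7055
D_Ganymede = 0.7055 × 1.48 km = 1.04 km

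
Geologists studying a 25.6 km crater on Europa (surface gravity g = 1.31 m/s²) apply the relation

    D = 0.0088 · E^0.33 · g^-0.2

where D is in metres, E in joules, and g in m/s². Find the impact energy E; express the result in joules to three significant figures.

Rearranging: E = [D / (0.0088 · g^-0.2)]^(1/0.33).
D = 25600 m.
g^-0.2 = 1.31^-0.2 = 0.9474
D / (0.0088 × 0.9474) = 25600 / (8.337 × 10^-3) = 3.071 × 10^6
E = (3.071 × 10^6)^3.0303 = 4.554 × 10^19 J

E ≈ 4.55 × 10^19 J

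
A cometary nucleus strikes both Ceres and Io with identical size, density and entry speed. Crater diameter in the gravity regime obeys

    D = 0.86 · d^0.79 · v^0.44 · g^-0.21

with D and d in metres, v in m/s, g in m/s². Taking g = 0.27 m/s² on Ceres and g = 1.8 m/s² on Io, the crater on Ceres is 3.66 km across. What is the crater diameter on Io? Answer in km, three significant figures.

All impactor-dependent factors cancel in the ratio, leaving D_Io/D_Ceres = (g_Io/g_Ceres)^-0.21.
(1.8/0.27)^-0.21 = 6.667^-0.21 = 0.6714
D_Io = 0.6714 × 3.66 km = 2.46 km

D ≈ 2.46 km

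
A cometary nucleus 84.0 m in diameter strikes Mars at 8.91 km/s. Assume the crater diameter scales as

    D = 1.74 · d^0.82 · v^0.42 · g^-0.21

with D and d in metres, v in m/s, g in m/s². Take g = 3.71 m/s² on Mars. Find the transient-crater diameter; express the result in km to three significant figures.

D ≈ 2.28 km

In SI units: v = 8910 m/s.
d^0.82 = 84^0.82 = 37.84
v^0.42 = 8910^0.42 = 45.60
g^-0.21 = 3.71^-0.21 = 0.7593
D = 1.74 × 37.84 × 45.60 × 0.7593 = 2280 m
   = 2.280 km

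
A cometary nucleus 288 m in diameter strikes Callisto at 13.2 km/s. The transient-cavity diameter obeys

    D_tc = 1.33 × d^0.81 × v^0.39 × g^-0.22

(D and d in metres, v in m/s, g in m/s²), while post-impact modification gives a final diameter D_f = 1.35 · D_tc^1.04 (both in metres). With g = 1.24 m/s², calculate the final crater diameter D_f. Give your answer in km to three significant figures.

v = 13200 m/s.
d^0.81 = 288^0.81 = 98.20
v^0.39 = 13200^0.39 = 40.46
g^-0.22 = 1.24^-0.22 = 0.9538
D_tc = 1.33 × 98.20 × 40.46 × 0.9538 = 5040 m
D_f = 1.35 × (5040)^1.04 = 9569 m
     = 9.569 km

D_f ≈ 9.57 km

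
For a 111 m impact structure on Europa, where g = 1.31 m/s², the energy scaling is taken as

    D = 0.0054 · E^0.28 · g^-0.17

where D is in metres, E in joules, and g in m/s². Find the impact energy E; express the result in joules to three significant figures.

E ≈ 2.98 × 10^15 J

Rearranging: E = [D / (0.0054 · g^-0.17)]^(1/0.28).
g^-0.17 = 1.31^-0.17 = 0.9551
D / (0.0054 × 0.9551) = 111 / (5.158 × 10^-3) = 2.152 × 10^4
E = (2.152 × 10^4)^3.5714 = 2.981 × 10^15 J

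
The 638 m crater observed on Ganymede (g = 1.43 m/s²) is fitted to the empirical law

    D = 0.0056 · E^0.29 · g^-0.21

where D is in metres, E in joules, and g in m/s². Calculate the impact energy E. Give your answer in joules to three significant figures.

Rearranging: E = [D / (0.0056 · g^-0.21)]^(1/0.29).
g^-0.21 = 1.43^-0.21 = 0.9276
D / (0.0056 × 0.9276) = 638 / (5.195 × 10^-3) = 1.228 × 10^5
E = (1.228 × 10^5)^3.4483 = 3.541 × 10^17 J

E ≈ 3.54 × 10^17 J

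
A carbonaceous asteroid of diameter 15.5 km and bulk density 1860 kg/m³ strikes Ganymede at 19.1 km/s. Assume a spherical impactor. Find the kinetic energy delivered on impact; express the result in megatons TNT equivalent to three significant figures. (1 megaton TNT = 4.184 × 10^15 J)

d = 15500 m; v = 19100 m/s.
Mass m = (π/6) ρ d³ = (π/6) × 1860 × (15500)³ = 3.627 × 10^15 kg
E = ½ m v² = 0.5 × 3.627 × 10^15 × (19100)² = 6.616 × 10^23 J
   = 6.616 × 10^23 / 4.184×10^15 = 1.581 × 10^8 Mt

E ≈ 1.58 × 10^8 Mt TNT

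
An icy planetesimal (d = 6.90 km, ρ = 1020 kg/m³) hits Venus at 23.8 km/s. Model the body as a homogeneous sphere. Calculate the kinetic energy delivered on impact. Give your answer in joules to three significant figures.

E ≈ 4.97 × 10^22 J

d = 6900 m; v = 23800 m/s.
Mass m = (π/6) ρ d³ = (π/6) × 1020 × (6900)³ = 1.754 × 10^14 kg
E = ½ m v² = 0.5 × 1.754 × 10^14 × (23800)² = 4.968 × 10^22 J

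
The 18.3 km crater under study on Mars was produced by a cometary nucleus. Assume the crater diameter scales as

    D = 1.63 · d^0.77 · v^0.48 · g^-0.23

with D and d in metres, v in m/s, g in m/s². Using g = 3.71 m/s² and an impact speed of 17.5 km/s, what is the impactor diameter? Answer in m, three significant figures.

d ≈ 610 m

Rearranging for d: d = [D / (1.63 · 17500^0.48 · 3.71^-0.23)]^(1/0.77).
D = 18300 m.
17500^0.48 = 108.8
3.71^-0.23 = 0.7397
Denominator = 1.63 × 108.8 × 0.7397 = 131.2
D / 131.2 = 18300 / 131.2 = 139.5
d = 139.5^(1/0.77) = 139.5^1.2987 = 609.8 m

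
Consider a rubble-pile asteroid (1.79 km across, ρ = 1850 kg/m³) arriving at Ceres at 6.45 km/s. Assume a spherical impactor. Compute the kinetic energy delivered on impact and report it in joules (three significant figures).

E ≈ 1.16 × 10^20 J

d = 1790 m; v = 6450 m/s.
Mass m = (π/6) ρ d³ = (π/6) × 1850 × (1790)³ = 5.556 × 10^12 kg
E = ½ m v² = 0.5 × 5.556 × 10^12 × (6450)² = 1.156 × 10^20 J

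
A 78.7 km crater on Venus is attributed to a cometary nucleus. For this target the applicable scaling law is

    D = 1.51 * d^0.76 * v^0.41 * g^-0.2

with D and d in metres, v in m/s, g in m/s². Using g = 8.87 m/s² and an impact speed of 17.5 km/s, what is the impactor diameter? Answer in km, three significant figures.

d ≈ 14.7 km

Rearranging for d: d = [D / (1.51 · 17500^0.41 · 8.87^-0.2)]^(1/0.76).
D = 78700 m.
17500^0.41 = 54.91
8.87^-0.2 = 0.6463
Denominator = 1.51 × 54.91 × 0.6463 = 53.59
D / 53.59 = 78700 / 53.59 = 1469
d = 1469^(1/0.76) = 1469^1.3158 = 14695 m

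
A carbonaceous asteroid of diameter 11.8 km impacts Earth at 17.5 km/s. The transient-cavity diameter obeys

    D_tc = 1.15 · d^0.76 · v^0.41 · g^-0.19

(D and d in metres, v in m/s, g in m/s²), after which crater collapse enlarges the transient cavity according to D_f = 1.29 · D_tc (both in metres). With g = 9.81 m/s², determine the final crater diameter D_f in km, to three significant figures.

D_f ≈ 65.6 km

In SI: d = 11800 m, v = 17500 m/s.
d^0.76 = 11800^0.76 = 1243
v^0.41 = 17500^0.41 = 54.91
g^-0.19 = 9.81^-0.19 = 0.6480
D_tc = 1.15 × 1243 × 54.91 × 0.6480 = 50860 m
D_f = 1.29 × 50860 = 65609 m
     = 65.61 km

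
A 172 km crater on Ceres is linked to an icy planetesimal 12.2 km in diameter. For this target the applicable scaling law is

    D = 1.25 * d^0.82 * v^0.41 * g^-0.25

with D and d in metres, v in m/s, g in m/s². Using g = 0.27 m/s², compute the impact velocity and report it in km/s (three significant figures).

Rearranging for v: v = [D / (1.25 · 12200^0.82 · 0.27^-0.25)]^(1/0.41).
D = 172000 m.
12200^0.82 = 2243
0.27^-0.25 = 1.387
Denominator = 1.25 × 2243 × 1.387 = 3889
D / 3889 = 172000 / 3889 = 44.23
v = 44.23^(1/0.41) = 44.23^2.439 = 10325 m/s

v ≈ 10.3 km/s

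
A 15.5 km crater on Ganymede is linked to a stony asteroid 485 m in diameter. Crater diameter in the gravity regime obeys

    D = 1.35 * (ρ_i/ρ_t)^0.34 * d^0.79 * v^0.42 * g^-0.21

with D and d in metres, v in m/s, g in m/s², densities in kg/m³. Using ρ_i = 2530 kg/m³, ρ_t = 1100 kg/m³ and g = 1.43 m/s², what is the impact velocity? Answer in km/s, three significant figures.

Rearranging for v: v = [D / (1.35 · (2530/1100)^0.34 · 485^0.79 · 1.43^-0.21)]^(1/0.42).
D = 15500 m.
(2530/1100)^0.34 = 1.327
485^0.79 = 132.4
1.43^-0.21 = 0.9276
Denominator = 1.35 × 1.327 × 132.4 × 0.9276 = 220.0
D / 220.0 = 15500 / 220.0 = 70.45
v = 70.45^(1/0.42) = 70.45^2.381 = 25108 m/s

v ≈ 25.1 km/s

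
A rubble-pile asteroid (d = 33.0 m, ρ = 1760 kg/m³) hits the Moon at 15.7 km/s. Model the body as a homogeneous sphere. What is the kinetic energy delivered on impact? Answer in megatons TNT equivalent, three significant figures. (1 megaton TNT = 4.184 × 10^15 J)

E ≈ 0.976 Mt TNT

v = 15700 m/s.
Mass m = (π/6) ρ d³ = (π/6) × 1760 × (33)³ = 3.312 × 10^7 kg
E = ½ m v² = 0.5 × 3.312 × 10^7 × (15700)² = 4.082 × 10^15 J
   = 4.082 × 10^15 / 4.184×10^15 = 0.9756 Mt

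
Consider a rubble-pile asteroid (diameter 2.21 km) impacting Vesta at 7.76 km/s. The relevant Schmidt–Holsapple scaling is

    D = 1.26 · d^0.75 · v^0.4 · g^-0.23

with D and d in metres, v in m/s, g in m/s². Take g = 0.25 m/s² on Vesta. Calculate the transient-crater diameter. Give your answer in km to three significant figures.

D ≈ 20.1 km

In SI units: d = 2210 m, v = 7760 m/s.
d^0.75 = 2210^0.75 = 322.3
v^0.4 = 7760^0.4 = 35.97
g^-0.23 = 0.25^-0.23 = 1.376
D = 1.26 × 322.3 × 35.97 × 1.376 = 20100 m
   = 20.10 km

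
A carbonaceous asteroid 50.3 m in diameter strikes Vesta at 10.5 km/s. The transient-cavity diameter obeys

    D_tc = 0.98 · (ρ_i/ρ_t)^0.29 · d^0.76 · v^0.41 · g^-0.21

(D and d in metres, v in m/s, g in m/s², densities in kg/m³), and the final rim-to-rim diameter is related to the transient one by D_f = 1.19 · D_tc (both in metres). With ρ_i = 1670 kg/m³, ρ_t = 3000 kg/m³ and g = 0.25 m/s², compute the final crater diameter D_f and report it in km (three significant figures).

v = 10500 m/s.
(ρ_i/ρ_t)^0.29 = (1670/3000)^0.29 = 0.8438
d^0.76 = 50.3^0.76 = 19.64
v^0.41 = 10500^0.41 = 44.53
g^-0.21 = 0.25^-0.21 = 1.338
D_tc = 0.98 × 0.8438 × 19.64 × 44.53 × 1.338 = 967.6 m
D_f = 1.19 × 967.6 = 1151 m
     = 1.151 km

D_f ≈ 1.15 km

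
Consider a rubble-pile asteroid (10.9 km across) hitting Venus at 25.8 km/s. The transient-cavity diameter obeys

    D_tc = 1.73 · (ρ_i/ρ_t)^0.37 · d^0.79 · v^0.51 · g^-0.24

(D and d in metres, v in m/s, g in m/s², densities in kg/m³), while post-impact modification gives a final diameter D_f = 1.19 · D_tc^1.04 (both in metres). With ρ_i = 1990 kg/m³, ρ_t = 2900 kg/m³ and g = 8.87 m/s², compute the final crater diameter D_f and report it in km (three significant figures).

In SI: d = 10900 m, v = 25800 m/s.
(ρ_i/ρ_t)^0.37 = (1990/2900)^0.37 = 0.8699
d^0.79 = 10900^0.79 = 1547
v^0.51 = 25800^0.51 = 177.8
g^-0.24 = 8.87^-0.24 = 0.5922
D_tc = 1.73 × 0.8699 × 1547 × 177.8 × 0.5922 = 2.451 × 10^5 m
D_f = 1.19 × (2.451 × 10^5)^1.04 = 4.791 × 10^5 m
     = 479.1 km

D_f ≈ 479 km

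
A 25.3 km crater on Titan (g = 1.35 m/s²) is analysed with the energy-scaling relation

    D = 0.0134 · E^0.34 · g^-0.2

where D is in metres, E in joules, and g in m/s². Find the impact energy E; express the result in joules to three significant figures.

E ≈ 3.43 × 10^18 J

Rearranging: E = [D / (0.0134 · g^-0.2)]^(1/0.34).
D = 25300 m.
g^-0.2 = 1.35^-0.2 = 0.9417
D / (0.0134 × 0.9417) = 25300 / (0.01262) = 2.005 × 10^6
E = (2.005 × 10^6)^2.9412 = 3.434 × 10^18 J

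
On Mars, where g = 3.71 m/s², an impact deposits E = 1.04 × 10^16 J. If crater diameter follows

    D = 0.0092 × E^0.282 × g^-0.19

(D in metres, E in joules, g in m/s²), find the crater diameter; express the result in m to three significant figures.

D ≈ 236 m

E^0.282 = (1.04 × 10^16)^0.282 = 3.287 × 10^4
g^-0.19 = 3.71^-0.19 = 0.7795
D = 0.0092 × 3.287 × 10^4 × 0.7795 = 235.7 m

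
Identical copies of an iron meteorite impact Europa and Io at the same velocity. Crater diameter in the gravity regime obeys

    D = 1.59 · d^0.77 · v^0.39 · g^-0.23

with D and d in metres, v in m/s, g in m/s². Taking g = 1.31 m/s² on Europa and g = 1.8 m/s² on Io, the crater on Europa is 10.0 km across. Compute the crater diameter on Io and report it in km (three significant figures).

D ≈ 9.29 km

All impactor-dependent factors cancel in the ratio, leaving D_Io/D_Europa = (g_Io/g_Europa)^-0.23.
(1.8/1.31)^-0.23 = 1.374^-0.23 = 0.9295
D_Io = 0.9295 × 10.0 km = 9.29 km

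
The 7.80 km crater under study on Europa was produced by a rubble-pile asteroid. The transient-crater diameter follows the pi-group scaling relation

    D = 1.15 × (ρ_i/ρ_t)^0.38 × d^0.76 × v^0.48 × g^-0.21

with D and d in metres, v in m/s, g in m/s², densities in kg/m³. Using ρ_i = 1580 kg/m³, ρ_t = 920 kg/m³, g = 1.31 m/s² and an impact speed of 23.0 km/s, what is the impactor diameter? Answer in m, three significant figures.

d ≈ 159 m

Rearranging for d: d = [D / (1.15 · (1580/920)^0.38 · 23000^0.48 · 1.31^-0.21)]^(1/0.76).
D = 7800 m.
(1580/920)^0.38 = 1.228
23000^0.48 = 124.1
1.31^-0.21 = 0.9449
Denominator = 1.15 × 1.228 × 124.1 × 0.9449 = 165.6
D / 165.6 = 7800 / 165.6 = 47.10
d = 47.10^(1/0.76) = 47.10^1.3158 = 159.0 m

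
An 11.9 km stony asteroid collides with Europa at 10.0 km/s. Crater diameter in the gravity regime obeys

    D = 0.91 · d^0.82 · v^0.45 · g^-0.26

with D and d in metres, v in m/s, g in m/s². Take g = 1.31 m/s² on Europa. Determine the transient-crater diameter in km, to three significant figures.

D ≈ 118 km

In SI units: d = 11900 m, v = 10000 m/s.
d^0.82 = 11900^0.82 = 2198
v^0.45 = 10000^0.45 = 63.10
g^-0.26 = 1.31^-0.26 = 0.9322
D = 0.91 × 2198 × 63.10 × 0.9322 = 1.177 × 10^5 m
   = 117.7 km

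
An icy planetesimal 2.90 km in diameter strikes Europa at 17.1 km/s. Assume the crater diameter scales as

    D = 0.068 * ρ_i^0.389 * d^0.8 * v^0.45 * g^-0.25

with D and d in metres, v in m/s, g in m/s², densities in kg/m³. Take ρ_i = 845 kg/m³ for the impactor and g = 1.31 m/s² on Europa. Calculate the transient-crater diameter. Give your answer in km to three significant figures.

D ≈ 41.4 km

In SI units: d = 2900 m, v = 17100 m/s.
ρ_i^0.389 = 845^0.389 = 13.76
d^0.8 = 2900^0.8 = 588.7
v^0.45 = 17100^0.45 = 80.32
g^-0.25 = 1.31^-0.25 = 0.9347
D = 0.068 × 13.76 × 588.7 × 80.32 × 0.9347 = 41354 m
   = 41.35 km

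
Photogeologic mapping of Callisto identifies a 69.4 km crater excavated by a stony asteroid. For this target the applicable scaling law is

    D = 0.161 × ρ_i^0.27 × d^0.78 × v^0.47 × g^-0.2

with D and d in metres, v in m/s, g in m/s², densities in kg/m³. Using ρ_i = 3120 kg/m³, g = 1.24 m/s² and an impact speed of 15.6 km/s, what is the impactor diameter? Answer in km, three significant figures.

d ≈ 3.25 km

Rearranging for d: d = [D / (0.161 · 3120^0.27 · 15600^0.47 · 1.24^-0.2)]^(1/0.78).
D = 69400 m.
3120^0.27 = 8.779
15600^0.47 = 93.49
1.24^-0.2 = 0.9579
Denominator = 0.161 × 8.779 × 93.49 × 0.9579 = 126.6
D / 126.6 = 69400 / 126.6 = 548.2
d = 548.2^(1/0.78) = 548.2^1.2821 = 3248 m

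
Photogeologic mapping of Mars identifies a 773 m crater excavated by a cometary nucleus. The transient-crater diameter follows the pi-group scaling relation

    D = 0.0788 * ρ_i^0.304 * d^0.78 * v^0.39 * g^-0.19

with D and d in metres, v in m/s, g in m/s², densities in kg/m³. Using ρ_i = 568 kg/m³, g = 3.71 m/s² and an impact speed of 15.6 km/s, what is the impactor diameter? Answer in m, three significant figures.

Rearranging for d: d = [D / (0.0788 · 568^0.304 · 15600^0.39 · 3.71^-0.19)]^(1/0.78).
568^0.304 = 6.876
15600^0.39 = 43.18
3.71^-0.19 = 0.7795
Denominator = 0.0788 × 6.876 × 43.18 × 0.7795 = 18.24
D / 18.24 = 773 / 18.24 = 42.38
d = 42.38^(1/0.78) = 42.38^1.2821 = 122.0 m

d ≈ 122 m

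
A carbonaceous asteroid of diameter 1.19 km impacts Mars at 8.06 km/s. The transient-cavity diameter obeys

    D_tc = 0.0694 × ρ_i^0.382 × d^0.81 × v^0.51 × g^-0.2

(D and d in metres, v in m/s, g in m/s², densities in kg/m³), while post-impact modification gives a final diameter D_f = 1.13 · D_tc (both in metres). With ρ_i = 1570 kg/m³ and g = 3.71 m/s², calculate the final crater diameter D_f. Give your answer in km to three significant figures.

In SI: d = 1190 m, v = 8060 m/s.
ρ_i^0.382 = 1570^0.382 = 16.63
d^0.81 = 1190^0.81 = 309.9
v^0.51 = 8060^0.51 = 98.23
g^-0.2 = 3.71^-0.2 = 0.7694
D_tc = 0.0694 × 16.63 × 309.9 × 98.23 × 0.7694 = 27030 m
D_f = 1.13 × 27030 = 30544 m
     = 30.54 km

D_f ≈ 30.5 km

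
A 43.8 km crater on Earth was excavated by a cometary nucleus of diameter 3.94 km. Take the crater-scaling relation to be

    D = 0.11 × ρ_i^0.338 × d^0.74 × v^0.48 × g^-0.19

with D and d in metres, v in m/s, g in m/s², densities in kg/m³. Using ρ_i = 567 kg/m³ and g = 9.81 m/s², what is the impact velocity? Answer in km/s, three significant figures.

Rearranging for v: v = [D / (0.11 · 567^0.338 · 3940^0.74 · 9.81^-0.19)]^(1/0.48).
D = 43800 m.
567^0.338 = 8.525
3940^0.74 = 457.8
9.81^-0.19 = 0.6480
Denominator = 0.11 × 8.525 × 457.8 × 0.6480 = 278.2
D / 278.2 = 43800 / 278.2 = 157.4
v = 157.4^(1/0.48) = 157.4^2.0833 = 37759 m/s

v ≈ 37.8 km/s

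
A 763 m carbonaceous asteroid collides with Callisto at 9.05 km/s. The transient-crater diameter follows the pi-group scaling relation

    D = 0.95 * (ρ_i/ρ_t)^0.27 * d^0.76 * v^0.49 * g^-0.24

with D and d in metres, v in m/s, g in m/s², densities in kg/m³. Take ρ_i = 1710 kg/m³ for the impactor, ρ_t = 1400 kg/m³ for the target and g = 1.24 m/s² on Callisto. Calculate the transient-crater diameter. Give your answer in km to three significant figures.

D ≈ 12.8 km

In SI units: v = 9050 m/s.
(ρ_i/ρ_t)^0.27 = (1710/1400)^0.27 = 1.055
d^0.76 = 763^0.76 = 155.1
v^0.49 = 9050^0.49 = 86.85
g^-0.24 = 1.24^-0.24 = 0.9497
D = 0.95 × 1.055 × 155.1 × 86.85 × 0.9497 = 12822 m
   = 12.82 km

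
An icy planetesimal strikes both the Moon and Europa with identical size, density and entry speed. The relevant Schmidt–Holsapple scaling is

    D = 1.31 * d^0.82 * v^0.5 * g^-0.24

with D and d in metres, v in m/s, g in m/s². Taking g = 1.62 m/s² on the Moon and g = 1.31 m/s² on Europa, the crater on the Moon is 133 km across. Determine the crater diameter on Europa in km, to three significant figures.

D ≈ 140 km

All impactor-dependent factors cancel in the ratio, leaving D_Europa/D_Moon = (g_Europa/g_Moon)^-0.24.
(1.31/1.62)^-0.24 = 0.8086^-0.24 = 1.052
D_Europa = 1.052 × 133 km = 140 km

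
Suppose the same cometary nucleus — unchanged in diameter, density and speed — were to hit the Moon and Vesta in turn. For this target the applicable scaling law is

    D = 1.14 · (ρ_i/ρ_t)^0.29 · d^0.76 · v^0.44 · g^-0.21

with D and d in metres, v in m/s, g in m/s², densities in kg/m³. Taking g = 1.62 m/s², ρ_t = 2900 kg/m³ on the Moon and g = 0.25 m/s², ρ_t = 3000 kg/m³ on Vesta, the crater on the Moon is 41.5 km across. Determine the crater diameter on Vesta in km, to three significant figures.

D ≈ 60.8 km

The impactor-only factors (d, v, ρ_i) cancel in the ratio, leaving D_Vesta/D_Moon = (g_Vesta/g_Moon)^-0.21 · (ρ_t,Moon/ρ_t,Vesta)^0.29.
(0.25/1.62)^-0.21 = 0.1543^-0.21 = 1.481
(2900/3000)^0.29 = 0.9667^0.29 = 0.9902
Ratio = 1.481 × 0.9902 = 1.466
D_Vesta = 1.466 × 41.5 km = 60.8 km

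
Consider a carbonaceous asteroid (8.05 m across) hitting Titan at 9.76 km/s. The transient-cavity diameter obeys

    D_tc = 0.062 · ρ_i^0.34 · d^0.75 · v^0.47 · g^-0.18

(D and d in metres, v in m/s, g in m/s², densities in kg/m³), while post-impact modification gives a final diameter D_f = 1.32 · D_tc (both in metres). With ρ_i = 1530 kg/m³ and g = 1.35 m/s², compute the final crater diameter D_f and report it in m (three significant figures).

D_f ≈ 336 m

v = 9760 m/s.
ρ_i^0.34 = 1530^0.34 = 12.10
d^0.75 = 8.05^0.75 = 4.779
v^0.47 = 9760^0.47 = 75.00
g^-0.18 = 1.35^-0.18 = 0.9474
D_tc = 0.062 × 12.10 × 4.779 × 75.00 × 0.9474 = 254.7 m
D_f = 1.32 × 254.7 = 336.2 m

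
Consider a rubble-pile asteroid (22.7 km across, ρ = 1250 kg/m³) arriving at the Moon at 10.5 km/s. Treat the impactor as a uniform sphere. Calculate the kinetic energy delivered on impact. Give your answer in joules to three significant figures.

d = 22700 m; v = 10500 m/s.
Mass m = (π/6) ρ d³ = (π/6) × 1250 × (22700)³ = 7.656 × 10^15 kg
E = ½ m v² = 0.5 × 7.656 × 10^15 × (10500)² = 4.220 × 10^23 J

E ≈ 4.22 × 10^23 J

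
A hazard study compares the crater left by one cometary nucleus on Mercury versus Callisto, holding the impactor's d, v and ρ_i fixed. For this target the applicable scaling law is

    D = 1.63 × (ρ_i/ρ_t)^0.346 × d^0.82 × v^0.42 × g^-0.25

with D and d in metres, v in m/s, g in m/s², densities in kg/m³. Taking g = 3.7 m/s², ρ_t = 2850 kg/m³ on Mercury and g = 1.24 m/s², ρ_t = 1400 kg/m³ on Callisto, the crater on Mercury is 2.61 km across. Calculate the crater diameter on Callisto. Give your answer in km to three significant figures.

The impactor-only factors (d, v, ρ_i) cancel in the ratio, leaving D_Callisto/D_Mercury = (g_Callisto/g_Mercury)^-0.25 · (ρ_t,Mercury/ρ_t,Callisto)^0.346.
(1.24/3.7)^-0.25 = 0.3351^-0.25 = 1.314
(2850/1400)^0.346 = 2.036^0.346 = 1.279
Ratio = 1.314 × 1.279 = 1.681
D_Callisto = 1.681 × 2.61 km = 4.39 km

D ≈ 4.39 km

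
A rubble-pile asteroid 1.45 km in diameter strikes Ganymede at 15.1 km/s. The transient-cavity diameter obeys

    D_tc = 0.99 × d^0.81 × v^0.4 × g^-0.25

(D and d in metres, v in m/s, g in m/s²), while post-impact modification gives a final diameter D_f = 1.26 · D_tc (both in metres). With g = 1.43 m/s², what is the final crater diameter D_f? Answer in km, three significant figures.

In SI: d = 1450 m, v = 15100 m/s.
d^0.81 = 1450^0.81 = 363.7
v^0.4 = 15100^0.4 = 46.95
g^-0.25 = 1.43^-0.25 = 0.9145
D_tc = 0.99 × 363.7 × 46.95 × 0.9145 = 15460 m
D_f = 1.26 × 15460 = 19480 m
     = 19.48 km

D_f ≈ 19.5 km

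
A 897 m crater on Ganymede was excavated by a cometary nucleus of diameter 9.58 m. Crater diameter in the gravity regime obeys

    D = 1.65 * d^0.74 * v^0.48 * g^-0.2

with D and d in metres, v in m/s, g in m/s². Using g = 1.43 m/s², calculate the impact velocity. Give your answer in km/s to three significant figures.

v ≈ 17.8 km/s

Rearranging for v: v = [D / (1.65 · 9.58^0.74 · 1.43^-0.2)]^(1/0.48).
9.58^0.74 = 5.324
1.43^-0.2 = 0.9310
Denominator = 1.65 × 5.324 × 0.9310 = 8.178
D / 8.178 = 897 / 8.178 = 109.7
v = 109.7^(1/0.48) = 109.7^2.0833 = 17798 m/s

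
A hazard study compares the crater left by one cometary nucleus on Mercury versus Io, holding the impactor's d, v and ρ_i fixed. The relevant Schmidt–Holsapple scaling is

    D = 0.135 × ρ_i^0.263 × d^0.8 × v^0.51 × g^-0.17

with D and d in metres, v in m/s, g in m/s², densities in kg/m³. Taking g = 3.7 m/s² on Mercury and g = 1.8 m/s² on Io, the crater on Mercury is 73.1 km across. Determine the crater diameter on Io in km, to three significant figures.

D ≈ 82.6 km

All impactor-dependent factors cancel in the ratio, leaving D_Io/D_Mercury = (g_Io/g_Mercury)^-0.17.
(1.8/3.7)^-0.17 = 0.4865^-0.17 = 1.130
D_Io = 1.130 × 73.1 km = 82.6 km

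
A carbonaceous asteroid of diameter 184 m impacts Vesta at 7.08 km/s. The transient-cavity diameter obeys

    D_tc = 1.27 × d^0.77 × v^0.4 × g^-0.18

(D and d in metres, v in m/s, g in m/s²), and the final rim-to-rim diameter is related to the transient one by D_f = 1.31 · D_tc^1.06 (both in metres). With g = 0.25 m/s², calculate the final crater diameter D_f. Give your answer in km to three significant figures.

D_f ≈ 6.65 km

v = 7080 m/s.
d^0.77 = 184^0.77 = 55.45
v^0.4 = 7080^0.4 = 34.67
g^-0.18 = 0.25^-0.18 = 1.283
D_tc = 1.27 × 55.45 × 34.67 × 1.283 = 3132 m
D_f = 1.31 × (3132)^1.06 = 6650 m
     = 6.650 km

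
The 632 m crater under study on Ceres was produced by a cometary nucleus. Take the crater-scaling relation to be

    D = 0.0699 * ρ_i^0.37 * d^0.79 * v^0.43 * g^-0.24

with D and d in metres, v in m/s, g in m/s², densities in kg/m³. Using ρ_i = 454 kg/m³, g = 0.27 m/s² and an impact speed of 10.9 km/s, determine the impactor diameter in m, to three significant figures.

d ≈ 24.7 m

Rearranging for d: d = [D / (0.0699 · 454^0.37 · 10900^0.43 · 0.27^-0.24)]^(1/0.79).
454^0.37 = 9.619
10900^0.43 = 54.46
0.27^-0.24 = 1.369
Denominator = 0.0699 × 9.619 × 54.46 × 1.369 = 50.13
D / 50.13 = 632 / 50.13 = 12.61
d = 12.61^(1/0.79) = 12.61^1.2658 = 24.73 m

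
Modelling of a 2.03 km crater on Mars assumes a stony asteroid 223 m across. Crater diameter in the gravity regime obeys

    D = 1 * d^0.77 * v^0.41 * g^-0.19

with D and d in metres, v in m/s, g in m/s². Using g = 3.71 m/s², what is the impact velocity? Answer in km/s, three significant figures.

v ≈ 8.33 km/s

Rearranging for v: v = [D / (1 · 223^0.77 · 3.71^-0.19)]^(1/0.41).
D = 2030 m.
223^0.77 = 64.30
3.71^-0.19 = 0.7795
Denominator = 1 × 64.30 × 0.7795 = 50.12
D / 50.12 = 2030 / 50.12 = 40.50
v = 40.50^(1/0.41) = 40.50^2.439 = 8329 m/s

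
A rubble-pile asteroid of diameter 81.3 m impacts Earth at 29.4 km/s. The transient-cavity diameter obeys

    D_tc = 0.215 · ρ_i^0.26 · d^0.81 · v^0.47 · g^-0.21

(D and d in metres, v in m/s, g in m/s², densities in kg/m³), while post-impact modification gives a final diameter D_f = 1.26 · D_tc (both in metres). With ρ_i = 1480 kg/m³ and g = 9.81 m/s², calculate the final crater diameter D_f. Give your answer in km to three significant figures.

v = 29400 m/s.
ρ_i^0.26 = 1480^0.26 = 6.672
d^0.81 = 81.3^0.81 = 35.25
v^0.47 = 29400^0.47 = 125.9
g^-0.21 = 9.81^-0.21 = 0.6191
D_tc = 0.215 × 6.672 × 35.25 × 125.9 × 0.6191 = 3941 m
D_f = 1.26 × 3941 = 4966 m
     = 4.966 km

D_f ≈ 4.97 km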